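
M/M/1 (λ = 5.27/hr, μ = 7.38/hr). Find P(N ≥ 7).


ρ = 5.27/7.38 = 0.7141
P(N ≥ n) = ρ^n = 0.7141^7 = 0.094685

Final: 0.094685


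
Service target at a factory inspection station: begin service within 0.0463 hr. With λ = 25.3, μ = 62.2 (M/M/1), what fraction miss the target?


ρ = 25.3/62.2 = 0.4068
P(Wq > t) = ρ·e^{−(μ−λ)t} = 0.4068·e^{−1.7085}
= 0.4068·0.181143 = 0.073680

Final: 0.073680


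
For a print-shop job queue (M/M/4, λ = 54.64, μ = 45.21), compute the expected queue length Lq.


a = λ/μ = 1.2086; ρ = a/4 = 0.3021
P₀ = 0.297572
Lq = P₀·a^c·ρ / (c!·(1−ρ)²) = 0.297572·2.13356·0.3021/(24·0.48700)
= 0.01641

Final: 0.01641


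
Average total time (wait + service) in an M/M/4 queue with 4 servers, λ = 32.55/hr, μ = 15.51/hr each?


a = 2.0986; ρ = 0.5247; P₀ = 0.117073
Lq = P₀·a^c·ρ/(c!(1−ρ)²) = 0.21972
Wq = Lq/λ = 0.21972/32.55 = 0.006750 hr
W = Wq + 1/μ = 0.006750 + 0.06447 = 0.07122 hr

Final: 0.07122 hr


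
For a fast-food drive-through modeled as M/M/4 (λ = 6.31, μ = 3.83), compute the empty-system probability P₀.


a = λ/μ = 6.31/3.83 = 1.6475; ρ = a/c = 0.4119
Σ_{k=0}^{3} a^k/k! (terms k=0..3) = 1.00000 + 1.64752 + 1.35716 + 0.74532 = 4.75000
Tail: a^4/(4!(1−ρ)) = 7.36754/(24·0.5881) = 0.52197
P₀ = 1/(4.75000 + 0.52197) = 1/5.27197 = 0.189683

Final: 0.189683


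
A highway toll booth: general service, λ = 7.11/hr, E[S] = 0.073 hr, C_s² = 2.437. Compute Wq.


ρ = λ·E[S] = 7.11·0.073 = 0.5190
E[S²] = E[S]²(1+C_s²) = 0.073²·(1+2.437) = 0.018316
Wq = λ·E[S²]/(2(1−ρ)) = 7.11·0.018316/(2·0.4810) = 0.13538 hr

Final: 0.13538 hr


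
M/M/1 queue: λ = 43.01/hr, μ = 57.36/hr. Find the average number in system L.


ρ = λ/μ = 43.01/57.36 = 0.7498
L = ρ/(1−ρ) = 0.7498/(1 − 0.7498) = 0.7498/0.2502 = 2.9972

Final: 2.9972


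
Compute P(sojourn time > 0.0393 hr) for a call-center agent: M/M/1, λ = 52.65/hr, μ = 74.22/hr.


W ~ Exponential(μ−λ) for M/M/1.
μ − λ = 74.22 − 52.65 = 21.5700
P(W > t) = e^{−(μ−λ)t} = e^{−0.8477} = 0.428399

Final: 0.428399


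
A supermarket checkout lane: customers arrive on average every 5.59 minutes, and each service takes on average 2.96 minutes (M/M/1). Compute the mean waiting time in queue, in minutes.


λ = 60/5.59 = 10.7335 /hr
μ = 60/2.96 = 20.2703 /hr
ρ = λ/μ = 10.7335/20.2703 = 0.5295
Wq = ρ/(μ−λ) = 0.5295/(20.2703−10.7335) = 0.05552 hr
In minutes: 0.05552·60 = 3.331 min

Final: 3.331 min


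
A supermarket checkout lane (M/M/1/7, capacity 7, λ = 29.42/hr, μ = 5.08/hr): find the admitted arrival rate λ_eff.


ρ = 5.7913; P_K = (1−ρ)ρ^7/(1−ρ^8) = 0.827329
λ_eff = λ(1 − P_K) = 29.42·(1 − 0.827329) = 29.42·0.172671 = 5.0800 /hr

Final: 5.0800 /hr


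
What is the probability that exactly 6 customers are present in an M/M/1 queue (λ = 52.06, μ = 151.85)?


ρ = 52.06/151.85 = 0.3428
P_n = (1−ρ)·ρ^n = (1 − 0.3428)·0.3428^6 = 0.6572·0.001624 = 0.001067

Final: 0.001067


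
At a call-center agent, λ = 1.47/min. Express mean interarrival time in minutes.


Mean interarrival time = 1/λ = 1/1.47 minute = 0.68027 minute
In minutes: 0.68027 × 1 = 0.6803 min

Final: 0.6803 min


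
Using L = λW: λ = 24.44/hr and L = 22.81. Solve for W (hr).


W = L/λ = 22.81/24.44 = 0.9333 hr

Final: 0.9333 hr


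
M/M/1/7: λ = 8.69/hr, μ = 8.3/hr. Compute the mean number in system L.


ρ = 8.69/8.3 = 1.0470
L = ρ[1 − (K+1)ρ^K + Kρ^(K+1)] / [(1−ρ)(1−ρ^(K+1))]
Numerator: 1.0470·(1 − 8·1.379087 + 7·1.443888) = 0.078017
Denominator: (-0.04699)·(-0.443888) = 0.020857
L = 0.078017/0.020857 = 3.7405

Final: 3.7405


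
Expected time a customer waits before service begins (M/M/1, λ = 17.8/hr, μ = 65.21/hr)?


ρ = 17.8/65.21 = 0.2730
Wq = ρ/(μ−λ) = 0.2730/(65.21 − 17.8) = 0.2730/47.41 = 0.005758 hr

Final: 0.005758 hr


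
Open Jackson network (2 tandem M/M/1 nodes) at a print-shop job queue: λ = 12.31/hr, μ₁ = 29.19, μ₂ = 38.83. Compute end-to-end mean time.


Each node sees arrival rate λ = 12.31/hr (tandem ⇒ throughput preserved).
W₁ = 1/(μ₁−λ) = 1/(29.19−12.31) = 0.05924 hr
W₂ = 1/(μ₂−λ) = 1/(38.83−12.31) = 0.03771 hr
W_total = W₁ + W₂ = 0.05924 + 0.03771 = 0.09695 hr

Final: 0.09695 hr


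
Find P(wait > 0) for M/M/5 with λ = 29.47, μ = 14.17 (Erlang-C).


a = λ/μ = 2.0797; ρ = a/5 = 0.4159
P₀ = 0.123818 (from M/M/c formula)
C(c,a) = [a^c/(c!(1−ρ))]·P₀ = [38.90912/(120·0.5841)]·0.123818
= 0.55516·0.123818 = 0.068739

Final: 0.068739


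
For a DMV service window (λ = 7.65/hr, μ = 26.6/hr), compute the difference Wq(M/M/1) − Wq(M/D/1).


ρ = 7.65/26.6 = 0.2876
Wq(M/M/1) = ρ/(μ−λ) = 0.2876/18.95 = 0.01518 hr
Wq(M/D/1) = ρ/(2(μ−λ)) = 0.007588 hr
Savings = 0.01518 − 0.007588 = 0.007588 hr

Final: 0.007588 hr


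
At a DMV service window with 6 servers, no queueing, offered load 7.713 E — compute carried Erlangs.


B(6,7.713) = 0.373799 (Erlang-B)
Carried load = a(1 − B) = 7.713·(1 − 0.373799) = 7.713·0.626201 = 4.8299 E

Final: 4.8299 Erlangs


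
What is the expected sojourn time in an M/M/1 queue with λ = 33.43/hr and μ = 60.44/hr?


W = 1/(μ−λ) = 1/(60.44 − 33.43) = 1/27.01 = 0.03702 hr

Final: 0.03702 hr


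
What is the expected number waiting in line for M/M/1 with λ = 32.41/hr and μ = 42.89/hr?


ρ = 32.41/42.89 = 0.7557
Lq = ρ²/(1−ρ) = 0.5710/0.2443 = 2.3369

Final: 2.3369


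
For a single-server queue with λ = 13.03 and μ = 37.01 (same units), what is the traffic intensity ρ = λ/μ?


ρ = λ/μ = 13.03/37.01 = 0.3521

Final: 0.3521


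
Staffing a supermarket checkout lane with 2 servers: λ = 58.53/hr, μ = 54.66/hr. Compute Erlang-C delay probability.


a = λ/μ = 1.0708; ρ = a/2 = 0.5354
P₀ = 0.302592 (from M/M/c formula)
C(c,a) = [a^c/(c!(1−ρ))]·P₀ = [1.14662/(2·0.4646)]·0.302592
= 1.23398·0.302592 = 0.373393

Final: 0.373393


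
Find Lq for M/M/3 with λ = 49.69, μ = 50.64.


a = λ/μ = 0.9812; ρ = a/3 = 0.3271
P₀ = 0.370830
Lq = P₀·a^c·ρ / (c!·(1−ρ)²) = 0.370830·0.94477·0.3271/(6·0.45282)
= 0.04218

Final: 0.04218


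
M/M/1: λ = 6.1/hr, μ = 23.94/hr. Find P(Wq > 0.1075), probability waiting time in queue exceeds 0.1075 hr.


ρ = 6.1/23.94 = 0.2548
P(Wq > t) = ρ·e^{−(μ−λ)t} = 0.2548·e^{−1.9178}
= 0.2548·0.146930 = 0.037438

Final: 0.037438


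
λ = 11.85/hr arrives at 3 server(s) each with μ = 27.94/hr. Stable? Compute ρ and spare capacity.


Total capacity cμ = 3·27.94 = 83.82/hr
ρ = λ/(cμ) = 11.85/83.82 = 0.1414
Stable ⇔ ρ < 1: YES
Spare capacity = cμ − λ = 83.82 − 11.85 = 71.97/hr

Final: ρ = 0.1414; stable; margin = 71.97/hr


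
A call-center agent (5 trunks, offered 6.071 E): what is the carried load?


B(5,6.071) = 0.365329 (Erlang-B)
Carried load = a(1 − B) = 6.071·(1 − 0.365329) = 6.071·0.634671 = 3.8531 E

Final: 3.8531 Erlangs


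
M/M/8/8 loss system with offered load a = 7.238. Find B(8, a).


B(c,a) = (a^c/c!) / Σ_{k=0}^{c} a^k/k!
a^8/8! = 186.822039
Σ terms (k=0..8): 1.00000 + 7.23800 + 26.19432 + 63.19817 + 114.35708 + 165.54332 + 199.70042 + 206.49023 + 186.82204 = 970.543580
B = 186.822039/970.543580 = 0.192492

Final: 0.192492


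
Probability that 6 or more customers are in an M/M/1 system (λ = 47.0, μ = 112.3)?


ρ = 47.0/112.3 = 0.4185
P(N ≥ n) = ρ^n = 0.4185^6 = 0.005374

Final: 0.005374


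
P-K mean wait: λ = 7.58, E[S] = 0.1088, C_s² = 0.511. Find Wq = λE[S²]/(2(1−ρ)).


ρ = λ·E[S] = 7.58·0.1088 = 0.8247
E[S²] = E[S]²(1+C_s²) = 0.1088²·(1+0.511) = 0.017886
Wq = λ·E[S²]/(2(1−ρ)) = 7.58·0.017886/(2·0.1753) = 0.38671 hr

Final: 0.38671 hr


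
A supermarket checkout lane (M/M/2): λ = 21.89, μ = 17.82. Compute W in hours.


a = 1.2284; ρ = 0.6142; P₀ = 0.239006
Lq = P₀·a^c·ρ/(c!(1−ρ)²) = 0.74410
Wq = Lq/λ = 0.74410/21.89 = 0.03399 hr
W = Wq + 1/μ = 0.03399 + 0.05612 = 0.09011 hr

Final: 0.09011 hr


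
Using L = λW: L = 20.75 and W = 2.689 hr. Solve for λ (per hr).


λ = L/W = 20.75/2.689 = 7.7166 /hr

Final: 7.7166 /hr


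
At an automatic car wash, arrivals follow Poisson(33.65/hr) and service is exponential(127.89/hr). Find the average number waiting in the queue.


ρ = 33.65/127.89 = 0.2631
Lq = ρ²/(1−ρ) = 0.06923/0.7369 = 0.09395

Final: 0.09395


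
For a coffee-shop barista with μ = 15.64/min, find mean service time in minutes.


Mean service time = 1/μ = 1/15.64 minute = 0.06394 minute
In minutes: 0.06394 × 1 = 0.06394 min

Final: 0.06394 min


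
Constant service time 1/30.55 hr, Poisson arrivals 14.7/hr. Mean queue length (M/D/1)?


ρ = 14.7/30.55 = 0.4812
M/D/1: Lq = ρ²/(2(1−ρ)) = 0.2315/(2·0.5188) = 0.22313

Final: 0.22313


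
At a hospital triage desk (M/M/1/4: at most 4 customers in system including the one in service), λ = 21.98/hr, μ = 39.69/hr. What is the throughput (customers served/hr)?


ρ = 0.5538; P_K = (1−ρ)ρ^4/(1−ρ^5) = 0.044275
λ_eff = λ(1 − P_K) = 21.98·(1 − 0.044275) = 21.98·0.955725 = 21.0068 /hr

Final: 21.0068 /hr


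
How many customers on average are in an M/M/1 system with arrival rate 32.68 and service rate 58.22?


ρ = λ/μ = 32.68/58.22 = 0.5613
L = ρ/(1−ρ) = 0.5613/(1 − 0.5613) = 0.5613/0.4387 = 1.2796

Final: 1.2796


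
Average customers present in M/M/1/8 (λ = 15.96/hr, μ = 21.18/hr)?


ρ = 15.96/21.18 = 0.7535
L = ρ[1 − (K+1)ρ^K + Kρ^(K+1)] / [(1−ρ)(1−ρ^(K+1))]
Numerator: 0.7535·(1 − 9·0.103957 + 8·0.078336) = 0.520752
Denominator: (0.2465)·(0.921664) = 0.227152
L = 0.520752/0.227152 = 2.2925

Final: 2.2925


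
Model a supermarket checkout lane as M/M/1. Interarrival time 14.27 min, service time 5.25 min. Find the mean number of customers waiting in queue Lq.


λ = 60/14.27 = 4.2046 /hr
μ = 60/5.25 = 11.4286 /hr
ρ = λ/μ = 4.2046/11.4286 = 0.3679
Lq = ρ²/(1−ρ) = 0.1354/0.6321 = 0.2141

Final: 0.2141


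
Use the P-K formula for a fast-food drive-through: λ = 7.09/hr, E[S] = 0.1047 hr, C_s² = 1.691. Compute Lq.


ρ = λ·E[S] = 7.09·0.1047 = 0.7423
Lq = ρ²(1+C_s²)/(2(1−ρ)) = 0.5510·(1+1.691)/(2·0.2577)
= 0.5510·2.6910/0.5154 = 2.87736

Final: 2.87736


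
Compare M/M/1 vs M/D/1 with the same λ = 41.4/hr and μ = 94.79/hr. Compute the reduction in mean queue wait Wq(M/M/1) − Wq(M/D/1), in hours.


ρ = 41.4/94.79 = 0.4368
Wq(M/M/1) = ρ/(μ−λ) = 0.4368/53.39 = 0.008180 hr
Wq(M/D/1) = ρ/(2(μ−λ)) = 0.004090 hr
Savings = 0.008180 − 0.004090 = 0.004090 hr

Final: 0.004090 hr


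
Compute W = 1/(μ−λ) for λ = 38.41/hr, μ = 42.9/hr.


W = 1/(μ−λ) = 1/(42.9 − 38.41) = 1/4.49 = 0.2227 hr

Final: 0.2227 hr


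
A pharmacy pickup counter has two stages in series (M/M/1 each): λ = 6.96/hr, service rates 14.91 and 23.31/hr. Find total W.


Each node sees arrival rate λ = 6.96/hr (tandem ⇒ throughput preserved).
W₁ = 1/(μ₁−λ) = 1/(14.91−6.96) = 0.12579 hr
W₂ = 1/(μ₂−λ) = 1/(23.31−6.96) = 0.06116 hr
W_total = W₁ + W₂ = 0.12579 + 0.06116 = 0.18695 hr

Final: 0.18695 hr


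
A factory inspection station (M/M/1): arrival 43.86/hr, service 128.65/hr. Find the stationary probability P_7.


ρ = 43.86/128.65 = 0.3409
P_n = (1−ρ)·ρ^n = (1 − 0.3409)·0.3409^7 = 0.6591·0.0005353 = 0.0003528

Final: 0.0003528


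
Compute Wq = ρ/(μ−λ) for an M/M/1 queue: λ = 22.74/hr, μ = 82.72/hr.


ρ = 22.74/82.72 = 0.2749
Wq = ρ/(μ−λ) = 0.2749/(82.72 − 22.74) = 0.2749/59.98 = 0.004583 hr

Final: 0.004583 hr


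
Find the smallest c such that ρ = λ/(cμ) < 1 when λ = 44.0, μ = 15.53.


Stability requires cμ > λ ⇔ c > λ/μ.
λ/μ = 44.0/15.53 = 2.8332
Minimum integer c = ⌊2.8332⌋ + 1 = 3
Check: 3·15.53 = 46.59 > 44.0, while 2·15.53 = 31.06 ≤ 44.0

Final: 3 servers


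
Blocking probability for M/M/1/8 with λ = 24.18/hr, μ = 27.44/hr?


ρ = λ/μ = 24.18/27.44 = 0.8812
P_K = (1−ρ)ρ^K/(1−ρ^(K+1)) = (0.1188·0.363561)/(1 − 0.320368)
= 0.043193/0.679632 = 0.063553

Final: 0.063553


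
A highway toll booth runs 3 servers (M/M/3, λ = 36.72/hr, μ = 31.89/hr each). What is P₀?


a = λ/μ = 36.72/31.89 = 1.1515; ρ = a/c = 0.3838
Σ_{k=0}^{2} a^k/k! (terms k=0..2) = 1.00000 + 1.15146 + 0.66293 = 2.81439
Tail: a^3/(3!(1−ρ)) = 1.52667/(6·0.6162) = 0.41294
P₀ = 1/(2.81439 + 0.41294) = 1/3.22732 = 0.309854

Final: 0.309854


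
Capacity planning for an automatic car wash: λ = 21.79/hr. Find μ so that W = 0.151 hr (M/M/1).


W = 1/(μ−λ) ⇒ μ − λ = 1/W = 1/0.151 = 6.6225
μ = λ + 1/W = 21.79 + 6.6225 = 28.4125 per hr

Final: 28.4125 /hr


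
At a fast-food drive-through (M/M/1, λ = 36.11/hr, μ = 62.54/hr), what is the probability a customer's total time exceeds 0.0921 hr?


W ~ Exponential(μ−λ) for M/M/1.
μ − λ = 62.54 − 36.11 = 26.4300
P(W > t) = e^{−(μ−λ)t} = e^{−2.4342} = 0.087668

Final: 0.087668


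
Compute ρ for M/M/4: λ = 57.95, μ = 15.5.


ρ = λ/(cμ) = 57.95/(4·15.5) = 57.95/62.00 = 0.9347

Final: 0.9347


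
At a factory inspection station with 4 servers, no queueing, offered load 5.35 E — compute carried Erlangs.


B(4,5.35) = 0.425000 (Erlang-B)
Carried load = a(1 − B) = 5.35·(1 − 0.425000) = 5.35·0.575000 = 3.0762 E

Final: 3.0762 Erlangs


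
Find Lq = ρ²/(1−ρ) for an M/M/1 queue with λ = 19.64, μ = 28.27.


ρ = 19.64/28.27 = 0.6947
Lq = ρ²/(1−ρ) = 0.4826/0.3053 = 1.5811

Final: 1.5811


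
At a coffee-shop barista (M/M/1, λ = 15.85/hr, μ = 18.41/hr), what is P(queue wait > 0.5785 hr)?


ρ = 15.85/18.41 = 0.8609
P(Wq > t) = ρ·e^{−(μ−λ)t} = 0.8609·e^{−1.4810}
= 0.8609·0.227419 = 0.195796

Final: 0.195796


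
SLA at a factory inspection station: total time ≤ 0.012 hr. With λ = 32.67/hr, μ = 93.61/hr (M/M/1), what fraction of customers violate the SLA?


W ~ Exponential(μ−λ) for M/M/1.
μ − λ = 93.61 − 32.67 = 60.9400
P(W > t) = e^{−(μ−λ)t} = e^{−0.7313} = 0.481293

Final: 0.481293


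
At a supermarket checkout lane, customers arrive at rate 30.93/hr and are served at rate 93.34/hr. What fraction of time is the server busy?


ρ = λ/μ = 30.93/93.34 = 0.3314

Final: 0.3314


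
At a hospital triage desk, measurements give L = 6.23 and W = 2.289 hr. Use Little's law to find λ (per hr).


λ = L/W = 6.23/2.289 = 2.7217 /hr

Final: 2.7217 /hr


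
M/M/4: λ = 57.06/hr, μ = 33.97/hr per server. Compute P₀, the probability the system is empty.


a = λ/μ = 57.06/33.97 = 1.6797; ρ = a/c = 0.4199
Σ_{k=0}^{3} a^k/k! (terms k=0..3) = 1.00000 + 1.67972 + 1.41073 + 0.78987 = 4.88032
Tail: a^4/(4!(1−ρ)) = 7.96058/(24·0.5801) = 0.57181
P₀ = 1/(4.88032 + 0.57181) = 1/5.45213 = 0.183415

Final: 0.183415


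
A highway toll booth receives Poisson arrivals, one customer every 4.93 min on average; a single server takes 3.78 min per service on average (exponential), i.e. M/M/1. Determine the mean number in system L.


λ = 60/4.93 = 12.1704 /hr
μ = 60/3.78 = 15.8730 /hr
ρ = λ/μ = 12.1704/15.8730 = 0.7667
L = ρ/(1−ρ) = 0.7667/0.2333 = 3.2870

Final: 3.2870


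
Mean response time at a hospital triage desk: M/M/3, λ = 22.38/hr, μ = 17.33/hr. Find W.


a = 1.2914; ρ = 0.4305; P₀ = 0.266275
Lq = P₀·a^c·ρ/(c!(1−ρ)²) = 0.12684
Wq = Lq/λ = 0.12684/22.38 = 0.005668 hr
W = Wq + 1/μ = 0.005668 + 0.05770 = 0.06337 hr

Final: 0.06337 hr


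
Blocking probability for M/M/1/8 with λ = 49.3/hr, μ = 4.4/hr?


ρ = λ/μ = 49.3/4.4 = 11.2045
P_K = (1−ρ)ρ^K/(1−ρ^(K+1)) = (-10.2045·248401344.585842)/(1 − 2783224156.382279)
= -2534822811.796437/-2783224155.382279 = 0.910751

Final: 0.910751


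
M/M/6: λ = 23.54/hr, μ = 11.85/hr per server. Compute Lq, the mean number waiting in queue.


a = λ/μ = 1.9865; ρ = a/6 = 0.3311
P₀ = 0.136980
Lq = P₀·a^c·ρ / (c!·(1−ρ)²) = 0.136980·61.45096·0.3311/(720·0.44745)
= 0.008651

Final: 0.008651


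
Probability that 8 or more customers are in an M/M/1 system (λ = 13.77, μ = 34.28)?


ρ = 13.77/34.28 = 0.4017
P(N ≥ n) = ρ^n = 0.4017^8 = 0.0006779

Final: 0.0006779


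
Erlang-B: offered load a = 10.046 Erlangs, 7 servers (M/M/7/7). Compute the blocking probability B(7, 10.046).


B(c,a) = (a^c/c!) / Σ_{k=0}^{c} a^k/k!
a^7/7! = 2048.904330
Σ terms (k=0..7): 1.00000 + 10.04600 + 50.46106 + 168.97726 + 424.38640 + 852.67715 + 1427.66577 + 2048.90433 = 4984.117962
B = 2048.904330/4984.117962 = 0.411087

Final: 0.411087


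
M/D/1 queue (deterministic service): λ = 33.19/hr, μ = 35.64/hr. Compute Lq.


ρ = 33.19/35.64 = 0.9313
M/D/1: Lq = ρ²/(2(1−ρ)) = 0.8672/(2·0.06874) = 6.30784

Final: 6.30784


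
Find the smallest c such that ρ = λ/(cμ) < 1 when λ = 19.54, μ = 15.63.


Stability requires cμ > λ ⇔ c > λ/μ.
λ/μ = 19.54/15.63 = 1.2502
Minimum integer c = ⌊1.2502⌋ + 1 = 2
Check: 2·15.63 = 31.26 > 19.54, while 1·15.63 = 15.63 ≤ 19.54

Final: 2 servers


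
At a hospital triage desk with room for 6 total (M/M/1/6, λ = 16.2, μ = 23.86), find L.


ρ = 16.2/23.86 = 0.6790
L = ρ[1 − (K+1)ρ^K + Kρ^(K+1)] / [(1−ρ)(1−ρ^(K+1))]
Numerator: 0.6790·(1 − 7·0.097964 + 6·0.066514) = 0.484325
Denominator: (0.3210)·(0.933486) = 0.299686
L = 0.484325/0.299686 = 1.6161

Final: 1.6161


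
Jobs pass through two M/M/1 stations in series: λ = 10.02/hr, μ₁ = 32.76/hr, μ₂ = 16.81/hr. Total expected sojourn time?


Each node sees arrival rate λ = 10.02/hr (tandem ⇒ throughput preserved).
W₁ = 1/(μ₁−λ) = 1/(32.76−10.02) = 0.04398 hr
W₂ = 1/(μ₂−λ) = 1/(16.81−10.02) = 0.14728 hr
W_total = W₁ + W₂ = 0.04398 + 0.14728 = 0.19125 hr

Final: 0.19125 hr


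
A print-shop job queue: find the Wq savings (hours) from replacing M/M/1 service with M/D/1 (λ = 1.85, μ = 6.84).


ρ = 1.85/6.84 = 0.2705
Wq(M/M/1) = ρ/(μ−λ) = 0.2705/4.99 = 0.05420 hr
Wq(M/D/1) = ρ/(2(μ−λ)) = 0.02710 hr
Savings = 0.05420 − 0.02710 = 0.02710 hr

Final: 0.02710 hr


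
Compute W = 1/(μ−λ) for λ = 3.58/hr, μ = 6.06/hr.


W = 1/(μ−λ) = 1/(6.06 − 3.58) = 1/2.48 = 0.4032 hr

Final: 0.4032 hr


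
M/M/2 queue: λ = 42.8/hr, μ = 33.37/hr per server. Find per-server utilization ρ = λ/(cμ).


ρ = λ/(cμ) = 42.8/(2·33.37) = 42.8/66.74 = 0.6413

Final: 0.6413


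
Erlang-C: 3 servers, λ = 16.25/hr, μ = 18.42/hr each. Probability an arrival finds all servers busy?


a = λ/μ = 0.8822; ρ = a/3 = 0.2941
P₀ = 0.410944 (from M/M/c formula)
C(c,a) = [a^c/(c!(1−ρ))]·P₀ = [0.68658/(6·0.7059)]·0.410944
= 0.16210·0.410944 = 0.066613

Final: 0.066613


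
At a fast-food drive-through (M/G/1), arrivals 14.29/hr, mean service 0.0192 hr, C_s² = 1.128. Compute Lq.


ρ = λ·E[S] = 14.29·0.0192 = 0.2744
Lq = ρ²(1+C_s²)/(2(1−ρ)) = 0.07528·(1+1.128)/(2·0.7256)
= 0.07528·2.1280/1.4513 = 0.11038

Final: 0.11038


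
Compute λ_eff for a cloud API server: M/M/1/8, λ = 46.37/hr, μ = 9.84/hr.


ρ = 4.7124; P_K = (1−ρ)ρ^8/(1−ρ^9) = 0.787795
λ_eff = λ(1 − P_K) = 46.37·(1 − 0.787795) = 46.37·0.212205 = 9.8400 /hr

Final: 9.8400 /hr


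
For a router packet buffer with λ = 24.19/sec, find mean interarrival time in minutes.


Mean interarrival time = 1/λ = 1/24.19 second = 0.04134 second
In minutes: 0.04134 × 0.0166667 = 0.0006890 min

Final: 0.0006890 min


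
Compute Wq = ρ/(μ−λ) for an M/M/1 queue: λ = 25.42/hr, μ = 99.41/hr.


ρ = 25.42/99.41 = 0.2557
Wq = ρ/(μ−λ) = 0.2557/(99.41 − 25.42) = 0.2557/73.99 = 0.003456 hr

Final: 0.003456 hr


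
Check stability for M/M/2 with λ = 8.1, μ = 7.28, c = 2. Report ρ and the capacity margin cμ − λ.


Total capacity cμ = 2·7.28 = 14.56/hr
ρ = λ/(cμ) = 8.1/14.56 = 0.5563
Stable ⇔ ρ < 1: YES
Spare capacity = cμ − λ = 14.56 − 8.1 = 6.46/hr

Final: ρ = 0.5563; stable; margin = 6.46/hr


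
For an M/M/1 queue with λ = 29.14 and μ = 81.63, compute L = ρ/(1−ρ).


ρ = λ/μ = 29.14/81.63 = 0.3570
L = ρ/(1−ρ) = 0.3570/(1 − 0.3570) = 0.3570/0.6430 = 0.5552

Final: 0.5552


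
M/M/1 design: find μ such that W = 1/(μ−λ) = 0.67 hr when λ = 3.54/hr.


W = 1/(μ−λ) ⇒ μ − λ = 1/W = 1/0.67 = 1.4925
μ = λ + 1/W = 3.54 + 1.4925 = 5.0325 per hr

Final: 5.0325 /hr


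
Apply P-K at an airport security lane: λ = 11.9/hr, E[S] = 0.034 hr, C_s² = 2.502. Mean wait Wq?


ρ = λ·E[S] = 11.9·0.034 = 0.4046
E[S²] = E[S]²(1+C_s²) = 0.034²·(1+2.502) = 0.004048
Wq = λ·E[S²]/(2(1−ρ)) = 11.9·0.004048/(2·0.5954) = 0.04046 hr

Final: 0.04046 hr


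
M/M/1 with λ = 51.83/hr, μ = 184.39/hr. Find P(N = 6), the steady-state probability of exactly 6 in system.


ρ = 51.83/184.39 = 0.2811
P_n = (1−ρ)·ρ^n = (1 − 0.2811)·0.2811^6 = 0.7189·0.0004932 = 0.0003546

Final: 0.0003546


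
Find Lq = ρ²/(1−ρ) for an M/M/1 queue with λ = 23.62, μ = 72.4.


ρ = 23.62/72.4 = 0.3262
Lq = ρ²/(1−ρ) = 0.1064/0.6738 = 0.1580

Final: 0.1580


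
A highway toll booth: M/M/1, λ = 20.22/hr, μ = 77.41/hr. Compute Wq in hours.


ρ = 20.22/77.41 = 0.2612
Wq = ρ/(μ−λ) = 0.2612/(77.41 − 20.22) = 0.2612/57.19 = 0.004567 hr

Final: 0.004567 hr


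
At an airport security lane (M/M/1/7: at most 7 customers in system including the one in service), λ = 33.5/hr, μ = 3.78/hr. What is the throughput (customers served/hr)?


ρ = 8.8624; P_K = (1−ρ)ρ^7/(1−ρ^8) = 0.887164
λ_eff = λ(1 − P_K) = 33.5·(1 − 0.887164) = 33.5·0.112836 = 3.7800 /hr

Final: 3.7800 /hr


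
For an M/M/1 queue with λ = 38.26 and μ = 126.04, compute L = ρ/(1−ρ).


ρ = λ/μ = 38.26/126.04 = 0.3036
L = ρ/(1−ρ) = 0.3036/(1 − 0.3036) = 0.3036/0.6964 = 0.4359

Final: 0.4359


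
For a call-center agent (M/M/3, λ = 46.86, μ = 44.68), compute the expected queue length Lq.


a = λ/μ = 1.0488; ρ = a/3 = 0.3496
P₀ = 0.345496
Lq = P₀·a^c·ρ / (c!·(1−ρ)²) = 0.345496·1.15363·0.3496/(6·0.42302)
= 0.05490

Final: 0.05490


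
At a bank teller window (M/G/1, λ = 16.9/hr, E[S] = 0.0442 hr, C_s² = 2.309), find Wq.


ρ = λ·E[S] = 16.9·0.0442 = 0.7470
E[S²] = E[S]²(1+C_s²) = 0.0442²·(1+2.309) = 0.006465
Wq = λ·E[S²]/(2(1−ρ)) = 16.9·0.006465/(2·0.2530) = 0.21590 hr

Final: 0.21590 hr


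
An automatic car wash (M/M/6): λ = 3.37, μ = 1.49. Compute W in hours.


a = 2.2617; ρ = 0.3770; P₀ = 0.103845
Lq = P₀·a^c·ρ/(c!(1−ρ)²) = 0.01875
Wq = Lq/λ = 0.01875/3.37 = 0.005563 hr
W = Wq + 1/μ = 0.005563 + 0.67114 = 0.67670 hr

Final: 0.67670 hr


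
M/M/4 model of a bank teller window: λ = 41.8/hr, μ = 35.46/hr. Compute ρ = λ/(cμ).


ρ = λ/(cμ) = 41.8/(4·35.46) = 41.8/141.84 = 0.2947

Final: 0.2947


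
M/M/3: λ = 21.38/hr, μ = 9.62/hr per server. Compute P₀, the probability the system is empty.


a = λ/μ = 21.38/9.62 = 2.2225; ρ = a/c = 0.7408
Σ_{k=0}^{2} a^k/k! (terms k=0..2) = 1.00000 + 2.22245 + 2.46965 = 5.69210
Tail: a^3/(3!(1−ρ)) = 10.97736/(6·0.2592) = 7.05897
P₀ = 1/(5.69210 + 7.05897) = 1/12.75107 = 0.078425

Final: 0.078425


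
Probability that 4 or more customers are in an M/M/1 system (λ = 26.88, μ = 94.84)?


ρ = 26.88/94.84 = 0.2834
P(N ≥ n) = ρ^n = 0.2834^4 = 0.006453

Final: 0.006453


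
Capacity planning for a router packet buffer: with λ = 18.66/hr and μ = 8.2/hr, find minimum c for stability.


Stability requires cμ > λ ⇔ c > λ/μ.
λ/μ = 18.66/8.2 = 2.2756
Minimum integer c = ⌊2.2756⌋ + 1 = 3
Check: 3·8.2 = 24.60 > 18.66, while 2·8.2 = 16.40 ≤ 18.66

Final: 3 servers


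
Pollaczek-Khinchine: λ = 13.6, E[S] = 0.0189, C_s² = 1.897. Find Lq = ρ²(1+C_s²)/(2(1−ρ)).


ρ = λ·E[S] = 13.6·0.0189 = 0.2570
Lq = ρ²(1+C_s²)/(2(1−ρ)) = 0.06607·(1+1.897)/(2·0.7430)
= 0.06607·2.8970/1.4859 = 0.12881

Final: 0.12881


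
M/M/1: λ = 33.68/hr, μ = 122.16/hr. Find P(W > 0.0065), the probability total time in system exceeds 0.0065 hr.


W ~ Exponential(μ−λ) for M/M/1.
μ − λ = 122.16 − 33.68 = 88.4800
P(W > t) = e^{−(μ−λ)t} = e^{−0.5751} = 0.562637

Final: 0.562637


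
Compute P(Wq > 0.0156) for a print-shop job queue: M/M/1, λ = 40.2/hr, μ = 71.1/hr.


ρ = 40.2/71.1 = 0.5654
P(Wq > t) = ρ·e^{−(μ−λ)t} = 0.5654·e^{−0.4820}
= 0.5654·0.617522 = 0.349148

Final: 0.349148


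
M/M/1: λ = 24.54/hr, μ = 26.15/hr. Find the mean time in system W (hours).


W = 1/(μ−λ) = 1/(26.15 − 24.54) = 1/1.61 = 0.6211 hr

Final: 0.6211 hr


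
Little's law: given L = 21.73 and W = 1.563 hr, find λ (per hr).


λ = L/W = 21.73/1.563 = 13.9028 /hr

Final: 13.9028 /hr


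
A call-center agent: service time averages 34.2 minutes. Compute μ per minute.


μ = 1/(service time) in consistent units.
1 minute = 1 min, so μ = 1/34.2 = 0.02924 per minute

Final: 0.02924 /min


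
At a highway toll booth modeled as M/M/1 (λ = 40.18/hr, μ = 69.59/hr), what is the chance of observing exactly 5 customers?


ρ = 40.18/69.59 = 0.5774
P_n = (1−ρ)·ρ^n = (1 − 0.5774)·0.5774^5 = 0.4226·0.064168 = 0.027118

Final: 0.027118


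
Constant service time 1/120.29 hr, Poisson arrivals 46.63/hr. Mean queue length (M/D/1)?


ρ = 46.63/120.29 = 0.3876
M/D/1: Lq = ρ²/(2(1−ρ)) = 0.1503/(2·0.6124) = 0.12270

Final: 0.12270


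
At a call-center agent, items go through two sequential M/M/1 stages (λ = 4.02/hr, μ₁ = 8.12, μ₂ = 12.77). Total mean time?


Each node sees arrival rate λ = 4.02/hr (tandem ⇒ throughput preserved).
W₁ = 1/(μ₁−λ) = 1/(8.12−4.02) = 0.24390 hr
W₂ = 1/(μ₂−λ) = 1/(12.77−4.02) = 0.11429 hr
W_total = W₁ + W₂ = 0.24390 + 0.11429 = 0.35819 hr

Final: 0.35819 hr


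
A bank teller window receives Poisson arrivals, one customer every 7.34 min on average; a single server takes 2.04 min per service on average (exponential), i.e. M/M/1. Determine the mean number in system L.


λ = 60/7.34 = 8.1744 /hr
μ = 60/2.04 = 29.4118 /hr
ρ = λ/μ = 8.1744/29.4118 = 0.2779
L = ρ/(1−ρ) = 0.2779/0.7221 = 0.3849

Final: 0.3849


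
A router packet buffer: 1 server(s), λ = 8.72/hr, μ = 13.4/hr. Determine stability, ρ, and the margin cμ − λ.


Total capacity cμ = 1·13.4 = 13.40/hr
ρ = λ/(cμ) = 8.72/13.40 = 0.6507
Stable ⇔ ρ < 1: YES
Spare capacity = cμ − λ = 13.40 − 8.72 = 4.68/hr

Final: ρ = 0.6507; stable; margin = 4.68/hr


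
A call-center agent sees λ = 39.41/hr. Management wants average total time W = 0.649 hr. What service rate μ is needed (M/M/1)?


W = 1/(μ−λ) ⇒ μ − λ = 1/W = 1/0.649 = 1.5408
μ = λ + 1/W = 39.41 + 1.5408 = 40.9508 per hr

Final: 40.9508 /hr


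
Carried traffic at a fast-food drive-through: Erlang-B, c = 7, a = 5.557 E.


B(7,5.557) = 0.156203 (Erlang-B)
Carried load = a(1 − B) = 5.557·(1 − 0.156203) = 5.557·0.843797 = 4.6890 E

Final: 4.6890 Erlangs


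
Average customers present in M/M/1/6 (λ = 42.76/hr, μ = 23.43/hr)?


ρ = 42.76/23.43 = 1.8250
L = ρ[1 − (K+1)ρ^K + Kρ^(K+1)] / [(1−ρ)(1−ρ^(K+1))]
Numerator: 1.8250·(1 − 7·36.948129 + 6·67.430729) = 268.180708
Denominator: (-0.8250)·(-66.430729) = 54.806060
L = 268.180708/54.806060 = 4.8933

Final: 4.8933


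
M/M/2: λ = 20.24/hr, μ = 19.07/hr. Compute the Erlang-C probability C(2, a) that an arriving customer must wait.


a = λ/μ = 1.0614; ρ = a/2 = 0.5307
P₀ = 0.306612 (from M/M/c formula)
C(c,a) = [a^c/(c!(1−ρ))]·P₀ = [1.12647/(2·0.4693)]·0.306612
= 1.20010·0.306612 = 0.367965

Final: 0.367965


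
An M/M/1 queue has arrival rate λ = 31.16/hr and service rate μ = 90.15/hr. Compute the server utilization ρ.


ρ = λ/μ = 31.16/90.15 = 0.3456

Final: 0.3456


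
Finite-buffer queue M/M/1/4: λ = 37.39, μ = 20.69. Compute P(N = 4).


ρ = λ/μ = 37.39/20.69 = 1.8072
P_K = (1−ρ)ρ^K/(1−ρ^(K+1)) = (-0.8072·10.665468)/(1 − 19.274134)
= -8.608666/-18.274134 = 0.471085

Final: 0.471085


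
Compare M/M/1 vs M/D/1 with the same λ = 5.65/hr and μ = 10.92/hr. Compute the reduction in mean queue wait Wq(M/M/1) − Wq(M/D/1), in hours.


ρ = 5.65/10.92 = 0.5174
Wq(M/M/1) = ρ/(μ−λ) = 0.5174/5.27 = 0.09818 hr
Wq(M/D/1) = ρ/(2(μ−λ)) = 0.04909 hr
Savings = 0.09818 − 0.04909 = 0.04909 hr

Final: 0.04909 hr


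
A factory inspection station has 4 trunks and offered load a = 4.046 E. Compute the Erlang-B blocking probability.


B(c,a) = (a^c/c!) / Σ_{k=0}^{c} a^k/k!
a^4/4! = 11.165862
Σ terms (k=0..4): 1.00000 + 4.04600 + 8.18506 + 11.03891 + 11.16586 = 35.435835
B = 11.165862/35.435835 = 0.315101

Final: 0.315101


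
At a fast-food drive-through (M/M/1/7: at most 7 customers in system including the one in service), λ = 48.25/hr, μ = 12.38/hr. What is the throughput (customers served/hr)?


ρ = 3.8974; P_K = (1−ρ)ρ^7/(1−ρ^8) = 0.743434
λ_eff = λ(1 − P_K) = 48.25·(1 − 0.743434) = 48.25·0.256566 = 12.3793 /hr

Final: 12.3793 /hr


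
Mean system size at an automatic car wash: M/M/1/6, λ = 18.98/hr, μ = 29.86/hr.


ρ = 18.98/29.86 = 0.6356
L = ρ[1 − (K+1)ρ^K + Kρ^(K+1)] / [(1−ρ)(1−ρ^(K+1))]
Numerator: 0.6356·(1 − 7·0.065954 + 6·0.041922) = 0.502060
Denominator: (0.3644)·(0.958078) = 0.349092
L = 0.502060/0.349092 = 1.4382

Final: 1.4382


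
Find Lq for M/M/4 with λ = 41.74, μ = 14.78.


a = λ/μ = 2.8241; ρ = a/4 = 0.7060
P₀ = 0.048588
Lq = P₀·a^c·ρ / (c!·(1−ρ)²) = 0.048588·63.60804·0.7060/(24·0.08642)
= 1.05201

Final: 1.05201


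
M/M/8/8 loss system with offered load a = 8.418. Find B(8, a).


B(c,a) = (a^c/c!) / Σ_{k=0}^{c} a^k/k!
a^8/8! = 625.389878
Σ terms (k=0..8): 1.00000 + 8.41800 + 35.43136 + 99.42040 + 209.23024 + 352.26002 + 494.22081 + 594.33583 + 625.38988 = 2419.706547
B = 625.389878/2419.706547 = 0.258457

Final: 0.258457


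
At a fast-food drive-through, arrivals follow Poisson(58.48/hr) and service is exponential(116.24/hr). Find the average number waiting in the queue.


ρ = 58.48/116.24 = 0.5031
Lq = ρ²/(1−ρ) = 0.2531/0.4969 = 0.5094

Final: 0.5094


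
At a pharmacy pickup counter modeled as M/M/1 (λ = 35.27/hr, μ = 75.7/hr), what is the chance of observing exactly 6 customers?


ρ = 35.27/75.7 = 0.4659
P_n = (1−ρ)·ρ^n = (1 − 0.4659)·0.4659^6 = 0.5341·0.010230 = 0.005463

Final: 0.005463


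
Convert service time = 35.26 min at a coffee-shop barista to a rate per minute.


μ = 1/(service time) in consistent units.
1 minute = 1 min, so μ = 1/35.26 = 0.02836 per minute

Final: 0.02836 /min


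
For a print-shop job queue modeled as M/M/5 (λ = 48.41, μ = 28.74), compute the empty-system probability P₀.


a = λ/μ = 48.41/28.74 = 1.6844; ρ = a/c = 0.3369
Σ_{k=0}^{4} a^k/k! (terms k=0..4) = 1.00000 + 1.68441 + 1.41862 + 0.79651 + 0.33541 = 5.23496
Tail: a^5/(5!(1−ρ)) = 13.55944/(120·0.6631) = 0.17040
P₀ = 1/(5.23496 + 0.17040) = 1/5.40536 = 0.185001

Final: 0.185001


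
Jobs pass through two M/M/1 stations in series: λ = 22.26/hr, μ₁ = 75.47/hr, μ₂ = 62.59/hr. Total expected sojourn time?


Each node sees arrival rate λ = 22.26/hr (tandem ⇒ throughput preserved).
W₁ = 1/(μ₁−λ) = 1/(75.47−22.26) = 0.01879 hr
W₂ = 1/(μ₂−λ) = 1/(62.59−22.26) = 0.02480 hr
W_total = W₁ + W₂ = 0.01879 + 0.02480 = 0.04359 hr

Final: 0.04359 hr


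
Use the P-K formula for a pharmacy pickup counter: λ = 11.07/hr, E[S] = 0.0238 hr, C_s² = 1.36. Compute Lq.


ρ = λ·E[S] = 11.07·0.0238 = 0.2635
Lq = ρ²(1+C_s²)/(2(1−ρ)) = 0.06941·(1+1.36)/(2·0.7365)
= 0.06941·2.3600/1.4731 = 0.11121

Final: 0.11121


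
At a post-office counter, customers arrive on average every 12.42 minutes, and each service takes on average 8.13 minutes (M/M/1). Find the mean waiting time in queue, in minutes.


λ = 60/12.42 = 4.8309 /hr
μ = 60/8.13 = 7.3801 /hr
ρ = λ/μ = 4.8309/7.3801 = 0.6546
Wq = ρ/(μ−λ) = 0.6546/(7.3801−4.8309) = 0.25679 hr
In minutes: 0.25679·60 = 15.407 min

Final: 15.407 min


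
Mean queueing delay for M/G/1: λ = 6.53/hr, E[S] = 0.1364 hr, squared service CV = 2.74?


ρ = λ·E[S] = 6.53·0.1364 = 0.8907
E[S²] = E[S]²(1+C_s²) = 0.1364²·(1+2.74) = 0.069583
Wq = λ·E[S²]/(2(1−ρ)) = 6.53·0.069583/(2·0.1093) = 2.07841 hr

Final: 2.07841 hr


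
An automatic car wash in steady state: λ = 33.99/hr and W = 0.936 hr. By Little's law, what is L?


L = λW = 33.99·0.936 = 31.8146

Final: 31.8146


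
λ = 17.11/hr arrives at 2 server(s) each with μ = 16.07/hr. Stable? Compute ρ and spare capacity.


Total capacity cμ = 2·16.07 = 32.14/hr
ρ = λ/(cμ) = 17.11/32.14 = 0.5324
Stable ⇔ ρ < 1: YES
Spare capacity = cμ − λ = 32.14 − 17.11 = 15.03/hr

Final: ρ = 0.5324; stable; margin = 15.03/hr


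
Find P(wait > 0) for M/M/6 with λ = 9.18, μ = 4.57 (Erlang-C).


a = λ/μ = 2.0088; ρ = a/6 = 0.3348
P₀ = 0.133952 (from M/M/c formula)
C(c,a) = [a^c/(c!(1−ρ))]·P₀ = [65.69902/(720·0.6652)]·0.133952
= 0.13717·0.133952 = 0.018375

Final: 0.018375


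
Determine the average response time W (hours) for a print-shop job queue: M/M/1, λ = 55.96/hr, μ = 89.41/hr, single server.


W = 1/(μ−λ) = 1/(89.41 − 55.96) = 1/33.45 = 0.02990 hr

Final: 0.02990 hr


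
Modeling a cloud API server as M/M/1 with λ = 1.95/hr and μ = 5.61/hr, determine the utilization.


ρ = λ/μ = 1.95/5.61 = 0.3476

Final: 0.3476


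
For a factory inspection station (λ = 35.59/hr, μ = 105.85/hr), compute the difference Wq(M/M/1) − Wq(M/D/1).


ρ = 35.59/105.85 = 0.3362
Wq(M/M/1) = ρ/(μ−λ) = 0.3362/70.26 = 0.004786 hr
Wq(M/D/1) = ρ/(2(μ−λ)) = 0.002393 hr
Savings = 0.004786 − 0.002393 = 0.002393 hr

Final: 0.002393 hr


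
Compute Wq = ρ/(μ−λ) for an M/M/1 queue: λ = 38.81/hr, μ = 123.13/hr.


ρ = 38.81/123.13 = 0.3152
Wq = ρ/(μ−λ) = 0.3152/(123.13 − 38.81) = 0.3152/84.32 = 0.003738 hr

Final: 0.003738 hr


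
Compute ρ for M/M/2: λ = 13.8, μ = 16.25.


ρ = λ/(cμ) = 13.8/(2·16.25) = 13.8/32.50 = 0.4246

Final: 0.4246


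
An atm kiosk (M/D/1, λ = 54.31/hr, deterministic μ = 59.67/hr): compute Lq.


ρ = 54.31/59.67 = 0.9102
M/D/1: Lq = ρ²/(2(1−ρ)) = 0.8284/(2·0.08983) = 4.61115

Final: 4.61115


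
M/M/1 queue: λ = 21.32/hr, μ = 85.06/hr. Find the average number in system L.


ρ = λ/μ = 21.32/85.06 = 0.2506
L = ρ/(1−ρ) = 0.2506/(1 − 0.2506) = 0.2506/0.7494 = 0.3345

Final: 0.3345


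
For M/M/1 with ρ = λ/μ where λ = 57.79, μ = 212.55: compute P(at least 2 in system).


ρ = 57.79/212.55 = 0.2719
P(N ≥ n) = ρ^n = 0.2719^2 = 0.073924

Final: 0.073924


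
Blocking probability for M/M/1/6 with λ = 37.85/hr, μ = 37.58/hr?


ρ = λ/μ = 37.85/37.58 = 1.0072
P_K = (1−ρ)ρ^K/(1−ρ^(K+1)) = (-0.007185·1.043890)/(1 − 1.051390)
= -0.007500/-0.051390 = 0.145944

Final: 0.145944


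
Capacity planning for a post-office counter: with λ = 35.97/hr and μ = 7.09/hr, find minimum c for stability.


Stability requires cμ > λ ⇔ c > λ/μ.
λ/μ = 35.97/7.09 = 5.0733
Minimum integer c = ⌊5.0733⌋ + 1 = 6
Check: 6·7.09 = 42.54 > 35.97, while 5·7.09 = 35.45 ≤ 35.97

Final: 6 servers


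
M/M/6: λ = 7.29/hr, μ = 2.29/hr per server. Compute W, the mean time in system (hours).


a = 3.1834; ρ = 0.5306; P₀ = 0.040469
Lq = P₀·a^c·ρ/(c!(1−ρ)²) = 0.14084
Wq = Lq/λ = 0.14084/7.29 = 0.01932 hr
W = Wq + 1/μ = 0.01932 + 0.43668 = 0.45600 hr

Final: 0.45600 hr


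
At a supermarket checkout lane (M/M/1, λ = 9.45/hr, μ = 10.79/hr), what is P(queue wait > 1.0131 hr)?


ρ = 9.45/10.79 = 0.8758
P(Wq > t) = ρ·e^{−(μ−λ)t} = 0.8758·e^{−1.3576}
= 0.8758·0.257289 = 0.225337

Final: 0.225337


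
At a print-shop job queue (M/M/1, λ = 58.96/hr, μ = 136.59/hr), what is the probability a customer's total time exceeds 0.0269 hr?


W ~ Exponential(μ−λ) for M/M/1.
μ − λ = 136.59 − 58.96 = 77.6300
P(W > t) = e^{−(μ−λ)t} = e^{−2.0882} = 0.123904

Final: 0.123904


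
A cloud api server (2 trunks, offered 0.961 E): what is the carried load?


B(2,0.961) = 0.190593 (Erlang-B)
Carried load = a(1 − B) = 0.961·(1 − 0.190593) = 0.961·0.809407 = 0.7778 E

Final: 0.7778 Erlangs


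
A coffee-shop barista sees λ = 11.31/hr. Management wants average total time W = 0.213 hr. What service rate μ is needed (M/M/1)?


W = 1/(μ−λ) ⇒ μ − λ = 1/W = 1/0.213 = 4.6948
μ = λ + 1/W = 11.31 + 4.6948 = 16.0048 per hr

Final: 16.0048 /hr


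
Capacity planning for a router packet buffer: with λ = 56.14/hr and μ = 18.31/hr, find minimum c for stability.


Stability requires cμ > λ ⇔ c > λ/μ.
λ/μ = 56.14/18.31 = 3.0661
Minimum integer c = ⌊3.0661⌋ + 1 = 4
Check: 4·18.31 = 73.24 > 56.14, while 3·18.31 = 54.93 ≤ 56.14

Final: 4 servers


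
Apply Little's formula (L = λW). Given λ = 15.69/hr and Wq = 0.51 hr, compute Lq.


Lq = λWq = 15.69·0.51 = 8.0019

Final: 8.0019


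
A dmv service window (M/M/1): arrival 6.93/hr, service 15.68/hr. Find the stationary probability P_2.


ρ = 6.93/15.68 = 0.4420
P_n = (1−ρ)·ρ^n = (1 − 0.4420)·0.4420^2 = 0.5580·0.195332 = 0.109002

Final: 0.109002


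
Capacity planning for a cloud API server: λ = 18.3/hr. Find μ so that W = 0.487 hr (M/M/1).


W = 1/(μ−λ) ⇒ μ − λ = 1/W = 1/0.487 = 2.0534
μ = λ + 1/W = 18.3 + 2.0534 = 20.3534 per hr

Final: 20.3534 /hr


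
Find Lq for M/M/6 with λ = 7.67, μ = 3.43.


a = λ/μ = 2.2362; ρ = a/6 = 0.3727
P₀ = 0.106559
Lq = P₀·a^c·ρ / (c!·(1−ρ)²) = 0.106559·125.02805·0.3727/(720·0.39352)
= 0.01752

Final: 0.01752


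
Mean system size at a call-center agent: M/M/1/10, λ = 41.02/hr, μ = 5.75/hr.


ρ = 41.02/5.75 = 7.1339
L = ρ[1 − (K+1)ρ^K + Kρ^(K+1)] / [(1−ρ)(1−ρ^(K+1))]
Numerator: 7.1339·(1 − 11·341411474.655414 + 10·2435599772.237406) = 146961972351.093567
Denominator: (-6.1339)·(-2435599771.237406) = 14939757205.485794
L = 146961972351.093567/14939757205.485794 = 9.8370

Final: 9.8370


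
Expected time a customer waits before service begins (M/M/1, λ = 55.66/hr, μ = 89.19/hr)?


ρ = 55.66/89.19 = 0.6241
Wq = ρ/(μ−λ) = 0.6241/(89.19 − 55.66) = 0.6241/33.53 = 0.01861 hr

Final: 0.01861 hr


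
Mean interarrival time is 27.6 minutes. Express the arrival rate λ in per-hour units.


λ = 1/(interarrival time) in consistent units.
1 hour = 60 min, so λ = 60/27.6 = 2.1739 per hour

Final: 2.1739 /hr


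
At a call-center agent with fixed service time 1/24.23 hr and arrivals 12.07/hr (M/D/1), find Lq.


ρ = 12.07/24.23 = 0.4981
M/D/1: Lq = ρ²/(2(1−ρ)) = 0.2481/(2·0.5019) = 0.24723

Final: 0.24723


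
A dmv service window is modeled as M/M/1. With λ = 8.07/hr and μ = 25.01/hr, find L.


ρ = λ/μ = 8.07/25.01 = 0.3227
L = ρ/(1−ρ) = 0.3227/(1 − 0.3227) = 0.3227/0.6773 = 0.4764

Final: 0.4764


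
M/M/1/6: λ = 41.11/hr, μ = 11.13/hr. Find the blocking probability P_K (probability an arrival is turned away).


ρ = λ/μ = 41.11/11.13 = 3.6936
P_K = (1−ρ)ρ^K/(1−ρ^(K+1)) = (-2.6936·2539.299193)/(1 − 9379.208430)
= -6839.909237/-9378.208430 = 0.729341

Final: 0.729341


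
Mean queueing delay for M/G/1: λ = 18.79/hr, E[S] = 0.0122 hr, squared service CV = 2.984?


ρ = λ·E[S] = 18.79·0.0122 = 0.2292
E[S²] = E[S]²(1+C_s²) = 0.0122²·(1+2.984) = 0.0005930
Wq = λ·E[S²]/(2(1−ρ)) = 18.79·0.0005930/(2·0.7708) = 0.007228 hr

Final: 0.007228 hr
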